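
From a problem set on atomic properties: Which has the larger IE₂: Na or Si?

The second ionization energy removes an electron from the +1 ion. For each element: Na⁺ is the bare [Ne] core; Si⁺ still has 3 valence electrons.
Breaking into a closed-shell core is much more expensive than removing a leftover valence electron — Na has the largest IE_2 here.
Tabulated IE_2 (kJ/mol): Na 4562, Si 1577.
So the second ionization energies run Si < Na.

Na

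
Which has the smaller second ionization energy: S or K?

S

The second ionization energy removes an electron from the +1 ion. For each element: S⁺ still has 5 valence electrons; K⁺ is the bare [Ar] core.
Core electrons are held far more tightly than valence electrons, so K tops the IE_2 order.
Approximate IE_2 values (kJ/mol): S 2252, K 3052.
Putting it together, IE_2: S < K.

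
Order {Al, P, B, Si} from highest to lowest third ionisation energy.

B > Si > P > Al

After 2 electrons have been removed, what remains? Al²⁺ still has 1 valence electron; P²⁺ still has 3 valence electrons; B²⁺ still has 1 valence electron; Si²⁺ still has 2 valence electrons.
All are still removing valence electrons, so compare the +2 ions as you would atoms: IE_3 generally rises across a period (higher Z_eff) and falls down a group (larger shell), subject to the usual subshell exceptions.
Valence configurations: Al²⁺ [Ne]3s¹, P²⁺ [Ne]3s²3p¹, B²⁺ [He]2s¹, Si²⁺ [Ne]3s².
P²⁺ loses a lone 3p electron whereas Si²⁺ must break into a filled 3s² pair, so IE_3(Si) > IE_3(P) even though P has the higher nuclear charge.
Tabulated IE_3 (kJ/mol): Al 2745, P 2914, B 3660, Si 3232.
Putting it together, IE_3: Al < P < Si < B.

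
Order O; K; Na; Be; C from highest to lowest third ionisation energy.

Consider each +2 ion: O²⁺ still has 4 valence electrons; K²⁺ is already 1 electron into the core; Na²⁺ is already 1 electron into the core; Be²⁺ is the bare [He] core; C²⁺ still has 2 valence electrons.
Usually core removal costs more than valence removal, but here the competition is close: a tightly held n=2 valence electron can cost more to remove than an n=3 core electron, so the actual values have to decide it.
Valence configurations: O²⁺ [He]2s²2p², C²⁺ [He]2s².
Approximate IE_3 values (kJ/mol): O 5300, K 4420, Na 6910, Be 14849, C 4620.
Hence IE_3: K < C < O < Na < Be.

Be > Na > O > C > K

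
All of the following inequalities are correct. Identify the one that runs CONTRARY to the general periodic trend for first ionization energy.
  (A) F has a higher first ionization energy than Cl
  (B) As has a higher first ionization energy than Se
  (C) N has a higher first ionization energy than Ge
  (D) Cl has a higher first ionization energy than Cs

The general trend: first ionization energy increases across a period and decreases down a group.
(A) F (period 2, group 17) vs Cl (period 3, group 17): the stated order agrees with the simple trend.
(B) As (period 4, group 15) vs Se (period 4, group 16): the stated order contradicts the simple trend.
(C) N (period 2, group 15) vs Ge (period 4, group 14): the stated order agrees with the simple trend.
(D) Cl (period 3, group 17) vs Cs (period 6, group 1): the stated order agrees with the simple trend.
The exception is (B): Se (4p⁴) ionizes more easily than half-filled As (4p³).

(B)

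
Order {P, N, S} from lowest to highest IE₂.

P, S, N

The second ionization energy removes an electron from the +1 ion. For each element: P⁺ still has 4 valence electrons; N⁺ still has 4 valence electrons; S⁺ still has 5 valence electrons.
All are still removing valence electrons, so compare the +1 ions as you would atoms: IE_2 generally rises across a period (higher Z_eff) and falls down a group (larger shell), subject to the usual subshell exceptions.
Valence configurations: P⁺ [Ne]3s²3p², N⁺ [He]2s²2p², S⁺ [Ne]3s²3p³.
Tabulated IE_2 (kJ/mol): P 1907, N 2856, S 2252.
Putting it together, IE_2: P < S < N.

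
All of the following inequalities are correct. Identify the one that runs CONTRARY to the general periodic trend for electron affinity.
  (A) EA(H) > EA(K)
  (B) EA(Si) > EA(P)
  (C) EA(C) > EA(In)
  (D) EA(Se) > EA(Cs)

(B)

The general trend: electron affinity increases across a period and decreases down a group.
(A) H (period 1, group 1) vs K (period 4, group 1): the stated order agrees with the simple trend.
(B) Si (period 3, group 14) vs P (period 3, group 15): the stated order contradicts the simple trend.
(C) C (period 2, group 14) vs In (period 5, group 13): the stated order agrees with the simple trend.
(D) Se (period 4, group 16) vs Cs (period 6, group 1): the stated order agrees with the simple trend.
The exception is (B): adding an electron to P's half-filled 3p³ is unfavourable, so Si (3p²) has the more exothermic EA.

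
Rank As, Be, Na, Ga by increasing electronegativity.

Be is in period 2, group 2; Na is in period 3, group 1; Ga is in period 4, group 13; As is in period 4, group 15.
Electronegativity increases across a period and decreases down a group, tracking effective nuclear charge and atomic size.
Here both period and group differ, so the two effects have to be weighed against each other.
Be > Na: relative to Na, both the across-period and down-group shifts push Be's electronegativity up.
Ga > Be: the two effects oppose for this pair; the across-period effect wins (1.81 vs 1.57).
As > Ga: As lies to the right of Ga in period 4, so the across-period effect alone puts As higher.
Approximate values (Pauling): Be 1.57, Na 0.93, Ga 1.81, As 2.18.
So from lowest to highest: Na < Be < Ga < As.

Na < Be < Ga < As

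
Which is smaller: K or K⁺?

K⁺

Forming K⁺ removes 1 electron from K. Fewer electrons for the same nuclear charge means less shielding and a higher Z_eff on the remaining electrons, and for main-group metals the entire outer shell is lost.
A cation is smaller than its parent atom: K⁺ < K.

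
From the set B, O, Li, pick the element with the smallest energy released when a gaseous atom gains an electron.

Li is in period 2, group 1; B is in period 2, group 13; O is in period 2, group 16.
Atoms with high Z_eff and room in the valence shell (especially the halogens) have the most exothermic electron affinities.
All lie in period 2; the across-period trend (electron affinity increases left to right) applies, with the exception below.
Note the exception: Li has a higher electron affinity than B, contrary to the simple trend — B's ns²np¹ configuration gives only a small electron affinity — the sparsely filled np subshell binds an added electron weakly.
Approximate values (kJ/mol): Li 60, B 27, O 141.
The smallest energy released when a gaseous atom gains an electron among these belongs to B.

B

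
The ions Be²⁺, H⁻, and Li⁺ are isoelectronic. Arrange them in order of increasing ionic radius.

Be²⁺, Li⁺, H⁻

All of these have 2 electrons, so size is governed by nuclear charge alone: the more protons, the stronger the pull on the same electron cloud, and the smaller the ion.
Nuclear charges: Be²⁺ (Z=4), Li⁺ (Z=3), H⁻ (Z=1).
Smallest to largest: Be²⁺ < Li⁺ < H⁻.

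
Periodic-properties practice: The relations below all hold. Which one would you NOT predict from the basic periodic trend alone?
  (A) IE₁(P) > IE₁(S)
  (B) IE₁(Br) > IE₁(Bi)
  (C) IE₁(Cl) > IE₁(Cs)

The general trend: first ionization energy increases across a period and decreases down a group.
(A) P (period 3, group 15) vs S (period 3, group 16): the stated order contradicts the simple trend.
(B) Br (period 4, group 17) vs Bi (period 6, group 15): the stated order agrees with the simple trend.
(C) Cl (period 3, group 17) vs Cs (period 6, group 1): the stated order agrees with the simple trend.
The exception is (A): S (3p⁴) ionizes more easily than half-filled P (3p³) because the paired 3p electron in S is pushed out by e⁻–e⁻ repulsion.

(A)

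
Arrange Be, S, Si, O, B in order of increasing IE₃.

Si < S < B < O < Be

The third ionization energy removes an electron from the +2 ion. For each element: Be²⁺ is the bare [He] core; S²⁺ still has 4 valence electrons; Si²⁺ still has 2 valence electrons; O²⁺ still has 4 valence electrons; B²⁺ still has 1 valence electron.
Breaking into a closed-shell core is much more expensive than removing a leftover valence electron — Be has the largest IE_3 here.
Valence configurations: S²⁺ [Ne]3s²3p², Si²⁺ [Ne]3s², O²⁺ [He]2s²2p², B²⁺ [He]2s¹.
Tabulated IE_3 (kJ/mol): Be 14849, S 3357, Si 3232, O 5300, B 3660.
Putting it together, IE_3: Si < S < B < O < Be.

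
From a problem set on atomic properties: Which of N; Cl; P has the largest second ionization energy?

N

After 1 electron has been removed, what remains? N⁺ still has 4 valence electrons; Cl⁺ still has 6 valence electrons; P⁺ still has 4 valence electrons.
All are still removing valence electrons, so compare the +1 ions as you would atoms: IE_2 generally rises across a period (higher Z_eff) and falls down a group (larger shell), subject to the usual subshell exceptions.
Valence configurations: N⁺ [He]2s²2p², Cl⁺ [Ne]3s²3p⁴, P⁺ [Ne]3s²3p².
The numbers (kJ/mol): N 2856, Cl 2298, P 1907.
Putting it together, IE_2: P < Cl < N.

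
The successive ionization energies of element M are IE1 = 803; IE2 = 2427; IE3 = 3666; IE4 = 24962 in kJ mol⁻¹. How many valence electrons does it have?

Look for the largest jump between consecutive ionization energies: IE4/IE3 ≈ 6.8, far larger than any earlier ratio.
That jump marks the point where a core electron is being removed. So the atom has 3 valence electrons.

3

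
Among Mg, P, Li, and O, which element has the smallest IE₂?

Mg

After 1 electron has been removed, what remains? Mg⁺ still has 1 valence electron; P⁺ still has 4 valence electrons; Li⁺ is the bare [He] core; O⁺ still has 5 valence electrons.
Core electrons are held far more tightly than valence electrons, so Li tops the IE_2 order.
Valence configurations: Mg⁺ [Ne]3s¹, P⁺ [Ne]3s²3p², O⁺ [He]2s²2p³.
Approximate IE_2 values (kJ/mol): Mg 1451, P 1907, Li 7298, O 3388.
Hence IE_2: Mg < P < O < Li.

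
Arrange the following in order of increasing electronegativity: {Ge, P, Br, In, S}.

Smaller atoms with higher effective nuclear charge are more electronegative.
Neither a single period nor a single group — weigh both effects.
Ge > In: both effects reinforce here, so Ge is clearly the higher of the two.
P > Ge: both effects reinforce here, so P is clearly the higher of the two.
S > P: S lies to the right of P in period 3, so the across-period effect alone puts S higher.
Br > S: the two effects oppose for this pair; the across-period effect wins (2.96 vs 2.58).
For reference (Pauling): P 2.19, S 2.58, Ge 2.01, Br 2.96, In 1.78.
So from lowest to highest: In < Ge < P < S < Br.

In < Ge < P < S < Br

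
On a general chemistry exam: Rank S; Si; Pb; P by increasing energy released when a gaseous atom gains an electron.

Pb < P < Si < S

Si is in period 3, group 14; P is in period 3, group 15; S is in period 3, group 16; Pb is in period 6, group 14.
Atoms with high Z_eff and room in the valence shell (especially the halogens) have the most exothermic electron affinities.
Here both period and group differ, so the two effects have to be weighed against each other.
P > Pb: relative to Pb, both the across-period and down-group shifts push P's electron affinity up.
Si > P: this pair runs against the simple trend — see the exception note.
S > Si: S lies to the right of Si in period 3, so the across-period effect alone puts S higher.
Note the exception: Si has a higher electron affinity than P, contrary to the simple trend — adding an electron to P's half-filled 3p³ is unfavourable, so Si (3p²) has the more exothermic EA.
Tabulated electron affinity (kJ/mol): Si 134, P 72, S 200, Pb 35.
So from lowest to highest: Pb < P < Si < S.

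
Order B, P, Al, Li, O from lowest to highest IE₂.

Al < P < B < O < Li

After 1 electron has been removed, what remains? B⁺ still has 2 valence electrons; P⁺ still has 4 valence electrons; Al⁺ still has 2 valence electrons; Li⁺ is the bare [He] core; O⁺ still has 5 valence electrons.
Pulling an electron out of a noble-gas core costs far more than removing a remaining valence electron, so Li sits at the high end of IE_2.
Valence configurations: B⁺ [He]2s², P⁺ [Ne]3s²3p², Al⁺ [Ne]3s², O⁺ [He]2s²2p³.
Tabulated IE_2 (kJ/mol): B 2427, P 1907, Al 1817, Li 7298, O 3388.
Overall IE_2 order: Al < P < B < O < Li.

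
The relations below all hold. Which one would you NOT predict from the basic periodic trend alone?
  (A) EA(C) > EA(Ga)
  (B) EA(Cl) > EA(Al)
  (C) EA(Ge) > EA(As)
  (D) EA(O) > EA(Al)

The general trend: electron affinity increases across a period and decreases down a group.
(A) C (period 2, group 14) vs Ga (period 4, group 13): the stated order agrees with the simple trend.
(B) Cl (period 3, group 17) vs Al (period 3, group 13): the stated order agrees with the simple trend.
(C) Ge (period 4, group 14) vs As (period 4, group 15): the stated order contradicts the simple trend.
(D) O (period 2, group 16) vs Al (period 3, group 13): the stated order agrees with the simple trend.
The exception is (C): adding an electron to As's half-filled 4p³ is unfavourable, so Ge (4p²) has the more exothermic EA.

(C)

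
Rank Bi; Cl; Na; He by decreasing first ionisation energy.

IE₁ increases left→right with effective nuclear charge and decreases top→bottom as the valence shell moves farther out.
Neither a single period nor a single group — weigh both effects.
Bi > Na: period and group pull opposite ways; the across-period shift dominates (703 vs 496 kJ/mol).
Cl > Bi: relative to Bi, both the across-period and down-group shifts push Cl's first ionization energy up.
He > Cl: relative to Cl, both the across-period and down-group shifts push He's first ionization energy up.
For reference (kJ/mol): He 2372, Na 496, Cl 1251, Bi 703.
So from highest to lowest: He > Cl > Bi > Na.

He > Cl > Bi > Na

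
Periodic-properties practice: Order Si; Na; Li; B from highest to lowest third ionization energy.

Li > Na > B > Si

The third ionization energy removes an electron from the +2 ion. For each element: Si²⁺ still has 2 valence electrons; Na²⁺ is already 1 electron into the core; Li²⁺ is already 1 electron into the core; B²⁺ still has 1 valence electron.
Core electrons are held far more tightly than valence electrons, so Na and Li top the IE_3 order.
Valence configurations: Si²⁺ [Ne]3s², B²⁺ [He]2s¹.
The numbers (kJ/mol): Si 3232, Na 6910, Li 11815, B 3660.
Putting it together, IE_3: Si < B < Na < Li.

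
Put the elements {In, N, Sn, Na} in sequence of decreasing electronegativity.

N, Sn, In, Na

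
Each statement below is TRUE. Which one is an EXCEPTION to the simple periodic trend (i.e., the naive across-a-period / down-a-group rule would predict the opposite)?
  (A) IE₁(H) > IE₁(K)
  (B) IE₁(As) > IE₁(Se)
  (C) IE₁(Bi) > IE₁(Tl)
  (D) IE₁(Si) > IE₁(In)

(B)

The general trend: IE₁ increases across a period and decreases down a group.
(A) H (period 1, group 1) vs K (period 4, group 1): the stated order agrees with the simple trend.
(B) As (period 4, group 15) vs Se (period 4, group 16): the stated order contradicts the simple trend.
(C) Bi (period 6, group 15) vs Tl (period 6, group 13): the stated order agrees with the simple trend.
(D) Si (period 3, group 14) vs In (period 5, group 13): the stated order agrees with the simple trend.
The exception is (B): Se (4p⁴) ionizes more easily than half-filled As (4p³).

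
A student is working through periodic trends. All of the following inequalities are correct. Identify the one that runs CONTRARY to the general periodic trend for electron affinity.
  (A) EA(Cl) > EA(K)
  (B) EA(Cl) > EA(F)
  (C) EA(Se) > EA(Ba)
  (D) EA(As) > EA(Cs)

(B)

The general trend: electron affinity increases across a period and decreases down a group.
(A) Cl (period 3, group 17) vs K (period 4, group 1): the stated order agrees with the simple trend.
(B) Cl (period 3, group 17) vs F (period 2, group 17): the stated order contradicts the simple trend.
(C) Se (period 4, group 16) vs Ba (period 6, group 2): the stated order agrees with the simple trend.
(D) As (period 4, group 15) vs Cs (period 6, group 1): the stated order agrees with the simple trend.
The exception is (B): F's small 2p subshell makes the incoming electron feel strong e⁻–e⁻ repulsion, so Cl actually releases more energy on gaining an electron.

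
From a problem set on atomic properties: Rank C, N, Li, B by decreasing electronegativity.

N > C > B > Li

Li is in period 2, group 1; B is in period 2, group 13; C is in period 2, group 14; N is in period 2, group 15.
EN rises left→right (higher Z_eff, smaller atoms) and falls top→bottom (larger, more shielded atoms).
All lie in period 2, so electronegativity increases left to right.
So from highest to lowest: N > C > B > Li.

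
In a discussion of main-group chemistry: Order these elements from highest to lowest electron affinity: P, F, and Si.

F > Si > P

F is in period 2, group 17; Si is in period 3, group 14; P is in period 3, group 15.
Atoms with high Z_eff and room in the valence shell (especially the halogens) have the most exothermic electron affinities.
Here both period and group differ, so the two effects have to be weighed against each other.
Si > P: this pair runs against the simple trend — see the exception note.
F > Si: both effects reinforce here, so F is clearly the higher of the two.
Note the exception: Si has a higher electron affinity than P, contrary to the simple trend — adding an electron to P's half-filled 3p³ is unfavourable, so Si (3p²) has the more exothermic EA.
Tabulated electron affinity (kJ/mol): F 328, Si 134, P 72.
So from highest to lowest: F > Si > P.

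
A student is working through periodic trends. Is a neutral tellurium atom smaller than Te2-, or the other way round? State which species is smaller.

Te

Forming Te2- adds 2 electrons to Te. More electron–electron repulsion in the same shell, with unchanged nuclear charge, lets the cloud expand.
An anion is larger than its parent atom: Te2- > Te.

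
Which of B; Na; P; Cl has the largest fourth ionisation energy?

IE_4 is the cost of taking one more electron from the +3 cation: B³⁺ is the bare [He] core; Na³⁺ is already 2 electrons into the core; P³⁺ still has 2 valence electrons; Cl³⁺ still has 4 valence electrons.
Core electrons are held far more tightly than valence electrons, so Na and B top the IE_4 order.
Valence configurations: P³⁺ [Ne]3s², Cl³⁺ [Ne]3s²3p².
Tabulated IE_4 (kJ/mol): B 25026, Na 9543, P 4964, Cl 5159.
Overall IE_4 order: P < Cl < Na < B.

B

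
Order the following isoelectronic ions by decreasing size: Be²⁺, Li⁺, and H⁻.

H⁻ > Li⁺ > Be²⁺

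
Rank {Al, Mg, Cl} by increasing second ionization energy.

Mg, Al, Cl

Consider each +1 ion: Al⁺ still has 2 valence electrons; Mg⁺ still has 1 valence electron; Cl⁺ still has 6 valence electrons.
All are still removing valence electrons, so compare the +1 ions as you would atoms: IE_2 generally rises across a period (higher Z_eff) and falls down a group (larger shell), subject to the usual subshell exceptions.
Valence configurations: Al⁺ [Ne]3s², Mg⁺ [Ne]3s¹, Cl⁺ [Ne]3s²3p⁴.
Tabulated IE_2 (kJ/mol): Al 1817, Mg 1451, Cl 2298.
So the second ionization energies run Mg < Al < Cl.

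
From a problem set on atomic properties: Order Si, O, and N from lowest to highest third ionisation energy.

Consider each +2 ion: Si²⁺ still has 2 valence electrons; O²⁺ still has 4 valence electrons; N²⁺ still has 3 valence electrons.
All are still removing valence electrons, so compare the +2 ions as you would atoms: IE_3 generally rises across a period (higher Z_eff) and falls down a group (larger shell), subject to the usual subshell exceptions.
Valence configurations: Si²⁺ [Ne]3s², O²⁺ [He]2s²2p², N²⁺ [He]2s²2p¹.
Tabulated IE_3 (kJ/mol): Si 3232, O 5300, N 4578.
So the third ionization energies run Si < N < O.

Si < N < O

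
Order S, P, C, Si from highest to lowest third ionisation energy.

After 2 electrons have been removed, what remains? S²⁺ still has 4 valence electrons; P²⁺ still has 3 valence electrons; C²⁺ still has 2 valence electrons; Si²⁺ still has 2 valence electrons.
All are still removing valence electrons, so compare the +2 ions as you would atoms: IE_3 generally rises across a period (higher Z_eff) and falls down a group (larger shell), subject to the usual subshell exceptions.
Valence configurations: S²⁺ [Ne]3s²3p², P²⁺ [Ne]3s²3p¹, C²⁺ [He]2s², Si²⁺ [Ne]3s².
P²⁺ loses a lone 3p electron whereas Si²⁺ must break into a filled 3s² pair, so IE_3(Si) > IE_3(P) even though P has the higher nuclear charge.
The numbers (kJ/mol): S 3357, P 2914, C 4620, Si 3232.
Overall IE_3 order: P < Si < S < C.

C > S > Si > P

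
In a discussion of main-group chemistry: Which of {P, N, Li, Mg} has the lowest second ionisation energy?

IE_2 is the cost of taking one more electron from the +1 cation: P⁺ still has 4 valence electrons; N⁺ still has 4 valence electrons; Li⁺ is the bare [He] core; Mg⁺ still has 1 valence electron.
Breaking into a closed-shell core is much more expensive than removing a leftover valence electron — Li has the largest IE_2 here.
Valence configurations: P⁺ [Ne]3s²3p², N⁺ [He]2s²2p², Mg⁺ [Ne]3s¹.
Approximate IE_2 values (kJ/mol): P 1907, N 2856, Li 7298, Mg 1451.
So the second ionization energies run Mg < P < N < Li.

Mg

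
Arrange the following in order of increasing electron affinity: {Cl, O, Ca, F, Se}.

Ca, O, Se, F, Cl

Atoms with high Z_eff and room in the valence shell (especially the halogens) have the most exothermic electron affinities.
Neither a single period nor a single group — weigh both effects.
O > Ca: both effects reinforce here, so O is clearly the higher of the two.
Se > O: this pair runs against the simple trend — see the exception note.
F > Se: both effects reinforce here, so F is clearly the higher of the two.
Cl > F: this pair runs against the simple trend — see the exception note.
Note the exception: Se has a higher electron affinity than O, contrary to the simple trend — O's compact 2p subshell gives strong electron–electron repulsion on the added electron.
Note the exception: Cl has a higher electron affinity than F, contrary to the simple trend — F's small 2p subshell makes the incoming electron feel strong e⁻–e⁻ repulsion, so Cl actually releases more energy on gaining an electron.
Tabulated electron affinity (kJ/mol): O 141, F 328, Cl 349, Ca 2, Se 195.
So from lowest to highest: Ca < O < Se < F < Cl.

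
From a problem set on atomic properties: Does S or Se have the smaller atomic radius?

Across a period the added protons contract the valence shell; down a group each new principal shell makes the atom larger.
All are in group 16, so atomic radius increases down the group.
So S has the smaller atomic radius (S < Se).

S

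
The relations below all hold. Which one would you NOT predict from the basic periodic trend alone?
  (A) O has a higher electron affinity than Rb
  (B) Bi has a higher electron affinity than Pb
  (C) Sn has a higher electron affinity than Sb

The general trend: electron affinity increases across a period and decreases down a group.
(A) O (period 2, group 16) vs Rb (period 5, group 1): the stated order agrees with the simple trend.
(B) Bi (period 6, group 15) vs Pb (period 6, group 14): the stated order agrees with the simple trend.
(C) Sn (period 5, group 14) vs Sb (period 5, group 15): the stated order contradicts the simple trend.
The exception is (C): adding an electron to Sb's half-filled 5p³ is unfavourable, so Sn has the more exothermic EA.

(C)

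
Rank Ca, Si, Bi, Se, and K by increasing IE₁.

IE₁ increases left→right with effective nuclear charge and decreases top→bottom as the valence shell moves farther out.
Here both period and group differ, so the two effects have to be weighed against each other.
Ca > K: Ca lies to the right of K in period 4, so the across-period effect alone puts Ca higher.
Bi > Ca: the two effects oppose for this pair; the across-period effect wins (703 vs 590 kJ/mol).
Si > Bi: period and group pull opposite ways; the down-group shift dominates (786 vs 703 kJ/mol).
Se > Si: period and group pull opposite ways; the across-period shift dominates (941 vs 786 kJ/mol).
For reference (kJ/mol): Si 786, K 419, Ca 590, Se 941, Bi 703.
So from lowest to highest: K < Ca < Bi < Si < Se.

K < Ca < Bi < Si < Se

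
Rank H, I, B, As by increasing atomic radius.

H < B < As < I

Atomic radius shrinks across a period as nuclear charge pulls the same shell inward, and grows down a group as new shells are added.
Neither a single period nor a single group — weigh both effects.
B > H: the two effects oppose for this pair; the down-group effect wins (85 vs 32 pm).
As > B: period and group pull opposite ways; the down-group shift dominates (121 vs 85 pm).
I > As: period and group pull opposite ways; the down-group shift dominates (133 vs 121 pm).
For reference (pm): H 32, B 85, As 121, I 133.
So from smallest to largest: H < B < As < I.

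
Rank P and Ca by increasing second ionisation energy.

IE_2 is the cost of taking one more electron from the +1 cation: P⁺ still has 4 valence electrons; Ca⁺ still has 1 valence electron.
All are still removing valence electrons, so compare the +1 ions as you would atoms: IE_2 generally rises across a period (higher Z_eff) and falls down a group (larger shell), subject to the usual subshell exceptions.
Valence configurations: P⁺ [Ne]3s²3p², Ca⁺ [Ar]4s¹.
Tabulated IE_2 (kJ/mol): P 1907, Ca 1145.
So the second ionization energies run Ca < P.

Ca < P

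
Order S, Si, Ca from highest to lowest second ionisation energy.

IE_2 is the cost of taking one more electron from the +1 cation: S⁺ still has 5 valence electrons; Si⁺ still has 3 valence electrons; Ca⁺ still has 1 valence electron.
All are still removing valence electrons, so compare the +1 ions as you would atoms: IE_2 generally rises across a period (higher Z_eff) and falls down a group (larger shell), subject to the usual subshell exceptions.
Valence configurations: S⁺ [Ne]3s²3p³, Si⁺ [Ne]3s²3p¹, Ca⁺ [Ar]4s¹.
The numbers (kJ/mol): S 2252, Si 1577, Ca 1145.
Putting it together, IE_2: Ca < Si < S.

S > Si > Ca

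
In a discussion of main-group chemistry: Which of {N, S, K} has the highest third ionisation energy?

IE_3 is the cost of taking one more electron from the +2 cation: N²⁺ still has 3 valence electrons; S²⁺ still has 4 valence electrons; K²⁺ is already 1 electron into the core.
Usually core removal costs more than valence removal, but here the competition is close: a tightly held n=2 valence electron can cost more to remove than an n=3 core electron, so the actual values have to decide it.
Valence configurations: N²⁺ [He]2s²2p¹, S²⁺ [Ne]3s²3p².
Approximate IE_3 values (kJ/mol): N 4578, S 3357, K 4420.
Overall IE_3 order: S < K < N.

N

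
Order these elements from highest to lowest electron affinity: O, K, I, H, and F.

F > I > O > H > K

H is in period 1, group 1; O is in period 2, group 16; F is in period 2, group 17; K is in period 4, group 1; I is in period 5, group 17.
Atoms with high Z_eff and room in the valence shell (especially the halogens) have the most exothermic electron affinities.
These span different periods and groups, so the two trends combine.
H > K: H sits above K in group 1, so the down-group effect alone puts H higher.
O > H: period and group pull opposite ways; the across-period shift dominates (141 vs 73 kJ/mol).
I > O: period and group pull opposite ways; the across-period shift dominates (295 vs 141 kJ/mol).
F > I: F sits above I in group 17, so the down-group effect alone puts F higher.
Approximate values (kJ/mol): H 73, O 141, F 328, K 48, I 295.
So from highest to lowest: F > I > O > H > K.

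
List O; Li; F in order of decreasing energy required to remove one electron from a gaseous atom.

F > O > Li

Removing the outermost electron gets harder across a period and easier down a group.
All lie in period 2, so first ionization energy increases left to right.
So from highest to lowest: F > O > Li.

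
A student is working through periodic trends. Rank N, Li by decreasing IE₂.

Consider each +1 ion: N⁺ still has 4 valence electrons; Li⁺ is the bare [He] core.
Core electrons are held far more tightly than valence electrons, so Li tops the IE_2 order.
Approximate IE_2 values (kJ/mol): N 2856, Li 7298.
Overall IE_2 order: N < Li.

Li > N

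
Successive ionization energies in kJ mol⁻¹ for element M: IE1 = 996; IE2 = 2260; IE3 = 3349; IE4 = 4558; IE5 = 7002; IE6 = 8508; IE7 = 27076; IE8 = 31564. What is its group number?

Group 16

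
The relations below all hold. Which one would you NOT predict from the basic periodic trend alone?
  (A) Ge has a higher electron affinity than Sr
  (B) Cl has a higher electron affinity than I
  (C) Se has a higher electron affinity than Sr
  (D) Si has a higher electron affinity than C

(D)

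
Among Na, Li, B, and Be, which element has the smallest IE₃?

The third ionization energy removes an electron from the +2 ion. For each element: Na²⁺ is already 1 electron into the core; Li²⁺ is already 1 electron into the core; B²⁺ still has 1 valence electron; Be²⁺ is the bare [He] core.
Breaking into a closed-shell core is much more expensive than removing a leftover valence electron — Na, Li and Be have the largest IE_3 here.
Tabulated IE_3 (kJ/mol): Na 6910, Li 11815, B 3660, Be 14849.
Putting it together, IE_3: B < Na < Li < Be.

B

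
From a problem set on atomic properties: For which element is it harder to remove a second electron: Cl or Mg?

Cl

After 1 electron has been removed, what remains? Cl⁺ still has 6 valence electrons; Mg⁺ still has 1 valence electron.
All are still removing valence electrons, so compare the +1 ions as you would atoms: IE_2 generally rises across a period (higher Z_eff) and falls down a group (larger shell), subject to the usual subshell exceptions.
Valence configurations: Cl⁺ [Ne]3s²3p⁴, Mg⁺ [Ne]3s¹.
Approximate IE_2 values (kJ/mol): Cl 2298, Mg 1451.
So the second ionization energies run Mg < Cl.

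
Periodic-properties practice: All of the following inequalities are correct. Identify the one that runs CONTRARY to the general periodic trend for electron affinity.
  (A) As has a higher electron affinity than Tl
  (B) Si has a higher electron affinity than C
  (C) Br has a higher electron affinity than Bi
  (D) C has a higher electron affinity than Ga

The general trend: electron affinity increases across a period and decreases down a group.
(A) As (period 4, group 15) vs Tl (period 6, group 13): the stated order agrees with the simple trend.
(B) Si (period 3, group 14) vs C (period 2, group 14): the stated order contradicts the simple trend.
(C) Br (period 4, group 17) vs Bi (period 6, group 15): the stated order agrees with the simple trend.
(D) C (period 2, group 14) vs Ga (period 4, group 13): the stated order agrees with the simple trend.
The exception is (B): Si's larger, more diffuse 3p orbitals accept an added electron slightly more readily than C's compact 2p.

(B)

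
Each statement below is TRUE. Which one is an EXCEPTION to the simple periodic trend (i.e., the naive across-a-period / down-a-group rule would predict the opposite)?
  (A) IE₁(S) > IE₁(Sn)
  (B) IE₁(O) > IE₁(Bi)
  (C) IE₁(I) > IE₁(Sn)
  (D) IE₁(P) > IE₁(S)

The general trend: first ionisation energy increases across a period and decreases down a group.
(A) S (period 3, group 16) vs Sn (period 5, group 14): the stated order agrees with the simple trend.
(B) O (period 2, group 16) vs Bi (period 6, group 15): the stated order agrees with the simple trend.
(C) I (period 5, group 17) vs Sn (period 5, group 14): the stated order agrees with the simple trend.
(D) P (period 3, group 15) vs S (period 3, group 16): the stated order contradicts the simple trend.
The exception is (D): S (3p⁴) ionizes more easily than half-filled P (3p³) because the paired 3p electron in S is pushed out by e⁻–e⁻ repulsion.

(D)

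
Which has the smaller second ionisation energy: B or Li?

IE_2 is the cost of taking one more electron from the +1 cation: B⁺ still has 2 valence electrons; Li⁺ is the bare [He] core.
Pulling an electron out of a noble-gas core costs far more than removing a remaining valence electron, so Li sits at the high end of IE_2.
Tabulated IE_2 (kJ/mol): B 2427, Li 7298.
So the second ionization energies run B < Li.

B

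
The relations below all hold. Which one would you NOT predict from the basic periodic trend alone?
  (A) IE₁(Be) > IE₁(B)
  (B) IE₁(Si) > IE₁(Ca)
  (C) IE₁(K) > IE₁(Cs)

The general trend: IE₁ increases across a period and decreases down a group.
(A) Be (period 2, group 2) vs B (period 2, group 13): the stated order contradicts the simple trend.
(B) Si (period 3, group 14) vs Ca (period 4, group 2): the stated order agrees with the simple trend.
(C) K (period 4, group 1) vs Cs (period 6, group 1): the stated order agrees with the simple trend.
The exception is (A): removing B's lone 2p electron is easier than breaking Be's filled 2s².

(A)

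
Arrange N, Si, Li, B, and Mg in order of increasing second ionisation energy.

Mg, Si, B, N, Li

The second ionization energy removes an electron from the +1 ion. For each element: N⁺ still has 4 valence electrons; Si⁺ still has 3 valence electrons; Li⁺ is the bare [He] core; B⁺ still has 2 valence electrons; Mg⁺ still has 1 valence electron.
Breaking into a closed-shell core is much more expensive than removing a leftover valence electron — Li has the largest IE_2 here.
Valence configurations: N⁺ [He]2s²2p², Si⁺ [Ne]3s²3p¹, B⁺ [He]2s², Mg⁺ [Ne]3s¹.
Tabulated IE_2 (kJ/mol): N 2856, Si 1577, Li 7298, B 2427, Mg 1451.
Hence IE_2: Mg < Si < B < N < Li.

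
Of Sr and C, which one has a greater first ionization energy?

C is in period 2, group 14; Sr is in period 5, group 2.
IE₁ increases left→right with effective nuclear charge and decreases top→bottom as the valence shell moves farther out.
These span different periods and groups, so the two trends combine.
C > Sr: both effects reinforce here, so C is clearly the higher of the two.
Approximate values (kJ/mol): C 1086, Sr 550.
So C has the greater first ionization energy (C > Sr).

C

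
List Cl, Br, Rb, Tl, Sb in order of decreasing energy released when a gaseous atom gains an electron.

Cl, Br, Sb, Rb, Tl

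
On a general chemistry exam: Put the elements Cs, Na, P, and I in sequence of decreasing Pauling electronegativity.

Electronegativity increases across a period and decreases down a group, tracking effective nuclear charge and atomic size.
These span different periods and groups, so the two trends combine.
Na > Cs: Na sits above Cs in group 1, so the down-group effect alone puts Na higher.
P > Na: P lies to the right of Na in period 3, so the across-period effect alone puts P higher.
I > P: the two effects oppose for this pair; the across-period effect wins (2.66 vs 2.19).
Approximate values (Pauling): Na 0.93, P 2.19, I 2.66, Cs 0.79.
So from highest to lowest: I > P > Na > Cs.

I, P, Na, Cs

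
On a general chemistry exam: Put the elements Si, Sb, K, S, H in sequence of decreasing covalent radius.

K, Sb, Si, S, H

Radius decreases left→right (rising Z_eff, same n) and increases top→bottom (higher n).
Neither a single period nor a single group — weigh both effects.
S > H: period and group pull opposite ways; the down-group shift dominates (103 vs 32 pm).
Si > S: Si lies to the left of S in period 3, so the across-period effect alone puts Si larger.
Sb > Si: period and group pull opposite ways; the down-group shift dominates (140 vs 116 pm).
K > Sb: period and group pull opposite ways; the across-period shift dominates (196 vs 140 pm).
Tabulated atomic radius (pm): H 32, Si 116, S 103, K 196, Sb 140.
So from largest to smallest: K > Sb > Si > S > H.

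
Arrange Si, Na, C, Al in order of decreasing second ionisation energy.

Na > C > Al > Si

IE_2 is the cost of taking one more electron from the +1 cation: Si⁺ still has 3 valence electrons; Na⁺ is the bare [Ne] core; C⁺ still has 3 valence electrons; Al⁺ still has 2 valence electrons.
Core electrons are held far more tightly than valence electrons, so Na tops the IE_2 order.
Valence configurations: Si⁺ [Ne]3s²3p¹, C⁺ [He]2s²2p¹, Al⁺ [Ne]3s².
Si⁺ loses a lone 3p electron whereas Al⁺ must break into a filled 3s² pair, so IE_2(Al) > IE_2(Si) even though Si has the higher nuclear charge.
The numbers (kJ/mol): Si 1577, Na 4562, C 2353, Al 1817.
Hence IE_2: Si < Al < C < Na.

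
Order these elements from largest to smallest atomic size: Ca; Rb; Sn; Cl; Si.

Si is in period 3, group 14; Cl is in period 3, group 17; Ca is in period 4, group 2; Rb is in period 5, group 1; Sn is in period 5, group 14.
Radius decreases left→right (rising Z_eff, same n) and increases top→bottom (higher n).
These span different periods and groups, so the two trends combine.
Si > Cl: Si lies to the left of Cl in period 3, so the across-period effect alone puts Si larger.
Sn > Si: Sn sits below Si in group 14, so the down-group effect alone puts Sn larger.
Ca > Sn: the two effects oppose for this pair; the across-period effect wins (171 vs 140 pm).
Rb > Ca: both effects reinforce here, so Rb is clearly the larger of the two.
For reference (pm): Si 116, Cl 99, Ca 171, Rb 210, Sn 140.
So from largest to smallest: Rb > Ca > Sn > Si > Cl.

Rb > Ca > Sn > Si > Cl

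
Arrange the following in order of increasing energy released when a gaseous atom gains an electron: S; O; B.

B, O, S

B is in period 2, group 13; O is in period 2, group 16; S is in period 3, group 16.
Atoms with high Z_eff and room in the valence shell (especially the halogens) have the most exothermic electron affinities.
These span different periods and groups, so the two trends combine.
O > B: both are in period 2; the period trend gives O the larger value.
S > O: this pair runs against the simple trend — see the exception note.
Note the exception: S has a higher electron affinity than O, contrary to the simple trend — the compact 2p subshell of O repels the added electron more than S's larger 3p does.
For reference (kJ/mol): B 27, O 141, S 200.
So from lowest to highest: B < O < S.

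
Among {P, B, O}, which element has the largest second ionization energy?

O

Consider each +1 ion: P⁺ still has 4 valence electrons; B⁺ still has 2 valence electrons; O⁺ still has 5 valence electrons.
All are still removing valence electrons, so compare the +1 ions as you would atoms: IE_2 generally rises across a period (higher Z_eff) and falls down a group (larger shell), subject to the usual subshell exceptions.
Valence configurations: P⁺ [Ne]3s²3p², B⁺ [He]2s², O⁺ [He]2s²2p³.
Approximate IE_2 values (kJ/mol): P 1907, B 2427, O 3388.
Putting it together, IE_2: P < B < O.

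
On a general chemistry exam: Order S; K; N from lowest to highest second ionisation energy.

S < N < K

The second ionization energy removes an electron from the +1 ion. For each element: S⁺ still has 5 valence electrons; K⁺ is the bare [Ar] core; N⁺ still has 4 valence electrons.
Core electrons are held far more tightly than valence electrons, so K tops the IE_2 order.
Valence configurations: S⁺ [Ne]3s²3p³, N⁺ [He]2s²2p².
The numbers (kJ/mol): S 2252, K 3052, N 2856.
Hence IE_2: S < N < K.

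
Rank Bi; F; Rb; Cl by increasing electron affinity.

Rb, Bi, F, Cl

F is in period 2, group 17; Cl is in period 3, group 17; Rb is in period 5, group 1; Bi is in period 6, group 15.
Electron affinity generally becomes more exothermic across a period toward the halogens and less exothermic down a group.
These span different periods and groups, so the two trends combine.
Bi > Rb: the two effects oppose for this pair; the across-period effect wins (91 vs 47 kJ/mol).
F > Bi: both effects reinforce here, so F is clearly the higher of the two.
Cl > F: this pair runs against the simple trend — see the exception note.
Note the exception: Cl has a higher electron affinity than F, contrary to the simple trend — F's small 2p subshell makes the incoming electron feel strong e⁻–e⁻ repulsion, so Cl actually releases more energy on gaining an electron.
For reference (kJ/mol): F 328, Cl 349, Rb 47, Bi 91.
So from lowest to highest: Rb < Bi < F < Cl.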